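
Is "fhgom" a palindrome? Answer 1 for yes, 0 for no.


Input: fhgom
Reversed: moghf
  Compare pos 0 ('f') with pos 4 ('m'): MISMATCH
  Compare pos 1 ('h') with pos 3 ('o'): MISMATCH
Result: not a palindrome

0


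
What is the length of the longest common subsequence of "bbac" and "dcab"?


LCS of "bbac" and "dcab"
DP table:
           d    c    a    b
      0    0    0    0    0
  b   0    0    0    0    1
  b   0    0    0    0    1
  a   0    0    0    1    1
  c   0    0    1    1    1
LCS length = dp[4][4] = 1

1


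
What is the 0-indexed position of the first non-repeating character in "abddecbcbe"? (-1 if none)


Input: abddecbcbe
Character frequencies:
  'a': 1
  'b': 3
  'c': 2
  'd': 2
  'e': 2
Scanning left to right for freq == 1:
  Position 0 ('a'): unique! => answer = 0

0


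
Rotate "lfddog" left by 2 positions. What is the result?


Input: "lfddog", rotate left by 2
First 2 characters: "lf"
Remaining characters: "ddog"
Concatenate remaining + first: "ddog" + "lf" = "ddoglf"

ddoglf


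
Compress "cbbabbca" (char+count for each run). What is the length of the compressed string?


Input: cbbabbca
Runs:
  'c' x 1 => "c1"
  'b' x 2 => "b2"
  'a' x 1 => "a1"
  'b' x 2 => "b2"
  'c' x 1 => "c1"
  'a' x 1 => "a1"
Compressed: "c1b2a1b2c1a1"
Compressed length: 12

12


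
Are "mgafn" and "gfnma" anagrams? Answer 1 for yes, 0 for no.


Strings: "mgafn", "gfnma"
Sorted first:  afgmn
Sorted second: afgmn
Sorted forms match => anagrams

1


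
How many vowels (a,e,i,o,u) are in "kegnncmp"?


Input: kegnncmp
Checking each character:
  'k' at position 0: consonant
  'e' at position 1: vowel (running total: 1)
  'g' at position 2: consonant
  'n' at position 3: consonant
  'n' at position 4: consonant
  'c' at position 5: consonant
  'm' at position 6: consonant
  'p' at position 7: consonant
Total vowels: 1

1


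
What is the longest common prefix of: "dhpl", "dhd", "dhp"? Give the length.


Words: dhpl, dhd, dhp
  Position 0: all 'd' => match
  Position 1: all 'h' => match
  Position 2: ('p', 'd', 'p') => mismatch, stop
LCP = "dh" (length 2)

2


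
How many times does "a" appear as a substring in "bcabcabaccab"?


Searching for "a" in "bcabcabaccab"
Scanning each position:
  Position 0: "b" => no
  Position 1: "c" => no
  Position 2: "a" => MATCH
  Position 3: "b" => no
  Position 4: "c" => no
  Position 5: "a" => MATCH
  Position 6: "b" => no
  Position 7: "a" => MATCH
  Position 8: "c" => no
  Position 9: "c" => no
  Position 10: "a" => MATCH
  Position 11: "b" => no
Total occurrences: 4

4


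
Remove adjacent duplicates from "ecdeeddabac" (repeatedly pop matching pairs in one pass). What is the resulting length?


Input: ecdeeddabac
Stack-based adjacent duplicate removal:
  Read 'e': push. Stack: e
  Read 'c': push. Stack: ec
  Read 'd': push. Stack: ecd
  Read 'e': push. Stack: ecde
  Read 'e': matches stack top 'e' => pop. Stack: ecd
  Read 'd': matches stack top 'd' => pop. Stack: ec
  Read 'd': push. Stack: ecd
  Read 'a': push. Stack: ecda
  Read 'b': push. Stack: ecdab
  Read 'a': push. Stack: ecdaba
  Read 'c': push. Stack: ecdabac
Final stack: "ecdabac" (length 7)

7


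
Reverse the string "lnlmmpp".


Input: lnlmmpp
Reading characters right to left:
  Position 6: 'p'
  Position 5: 'p'
  Position 4: 'm'
  Position 3: 'm'
  Position 2: 'l'
  Position 1: 'n'
  Position 0: 'l'
Reversed: ppmmlnl

ppmmlnl


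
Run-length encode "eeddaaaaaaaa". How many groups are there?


Input: eeddaaaaaaaa
Scanning for consecutive runs:
  Group 1: 'e' x 2 (positions 0-1)
  Group 2: 'd' x 2 (positions 2-3)
  Group 3: 'a' x 8 (positions 4-11)
Total groups: 3

3


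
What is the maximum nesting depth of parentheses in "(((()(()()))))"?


Input: "(((()(()()))))"
Tracking depth:
  Position 0 '(': depth becomes 1
  Position 1 '(': depth becomes 2
  Position 2 '(': depth becomes 3
  Position 3 '(': depth becomes 4
  Position 4 ')': depth becomes 3
  Position 5 '(': depth becomes 4
  Position 6 '(': depth becomes 5
  Position 7 ')': depth becomes 4
  Position 8 '(': depth becomes 5
  Position 9 ')': depth becomes 4
  Position 10 ')': depth becomes 3
  Position 11 ')': depth becomes 2
  Position 12 ')': depth becomes 1
  Position 13 ')': depth becomes 0
Maximum depth reached: 5

5


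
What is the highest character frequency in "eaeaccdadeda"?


Input: eaeaccdadeda
Character counts:
  'a': 4
  'c': 2
  'd': 3
  'e': 3
Maximum frequency: 4

4


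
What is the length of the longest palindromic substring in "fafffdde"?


Input: "fafffdde"
Checking substrings for palindromes:
  [0:3] "faf" (len 3) => palindrome
  [2:5] "fff" (len 3) => palindrome
  [2:4] "ff" (len 2) => palindrome
  [3:5] "ff" (len 2) => palindrome
  [5:7] "dd" (len 2) => palindrome
Longest palindromic substring: "faf" with length 3

3


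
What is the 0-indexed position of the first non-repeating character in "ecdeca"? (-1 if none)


Input: ecdeca
Character frequencies:
  'a': 1
  'c': 2
  'd': 1
  'e': 2
Scanning left to right for freq == 1:
  Position 0 ('e'): freq=2, skip
  Position 1 ('c'): freq=2, skip
  Position 2 ('d'): unique! => answer = 2

2


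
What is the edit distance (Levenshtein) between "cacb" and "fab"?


Computing edit distance: "cacb" -> "fab"
DP table:
           f    a    b
      0    1    2    3
  c   1    1    2    3
  a   2    2    1    2
  c   3    3    2    2
  b   4    4    3    2
Edit distance = dp[4][3] = 2

2


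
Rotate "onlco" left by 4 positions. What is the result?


Input: "onlco", rotate left by 4
First 4 characters: "onlc"
Remaining characters: "o"
Concatenate remaining + first: "o" + "onlc" = "oonlc"

oonlc


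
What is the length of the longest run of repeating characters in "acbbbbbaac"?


Input: "acbbbbbaac"
Scanning for longest run:
  Position 1 ('c'): new char, reset run to 1
  Position 2 ('b'): new char, reset run to 1
  Position 3 ('b'): continues run of 'b', length=2
  Position 4 ('b'): continues run of 'b', length=3
  Position 5 ('b'): continues run of 'b', length=4
  Position 6 ('b'): continues run of 'b', length=5
  Position 7 ('a'): new char, reset run to 1
  Position 8 ('a'): continues run of 'a', length=2
  Position 9 ('c'): new char, reset run to 1
Longest run: 'b' with length 5

5


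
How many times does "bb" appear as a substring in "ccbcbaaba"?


Searching for "bb" in "ccbcbaaba"
Scanning each position:
  Position 0: "cc" => no
  Position 1: "cb" => no
  Position 2: "bc" => no
  Position 3: "cb" => no
  Position 4: "ba" => no
  Position 5: "aa" => no
  Position 6: "ab" => no
  Position 7: "ba" => no
Total occurrences: 0

0


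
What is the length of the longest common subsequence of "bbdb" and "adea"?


LCS of "bbdb" and "adea"
DP table:
           a    d    e    a
      0    0    0    0    0
  b   0    0    0    0    0
  b   0    0    0    0    0
  d   0    0    1    1    1
  b   0    0    1    1    1
LCS length = dp[4][4] = 1

1


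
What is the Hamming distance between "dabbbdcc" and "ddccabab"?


Comparing "dabbbdcc" and "ddccabab" position by position:
  Position 0: 'd' vs 'd' => same
  Position 1: 'a' vs 'd' => differ
  Position 2: 'b' vs 'c' => differ
  Position 3: 'b' vs 'c' => differ
  Position 4: 'b' vs 'a' => differ
  Position 5: 'd' vs 'b' => differ
  Position 6: 'c' vs 'a' => differ
  Position 7: 'c' vs 'b' => differ
Total differences (Hamming distance): 7

7


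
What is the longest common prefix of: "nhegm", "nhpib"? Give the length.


Words: nhegm, nhpib
  Position 0: all 'n' => match
  Position 1: all 'h' => match
  Position 2: ('e', 'p') => mismatch, stop
LCP = "nh" (length 2)

2


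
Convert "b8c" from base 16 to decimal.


Input: "b8c" in base 16
Positional expansion:
  Digit 'b' (value 11) x 16^2 = 2816
  Digit '8' (value 8) x 16^1 = 128
  Digit 'c' (value 12) x 16^0 = 12
Sum = 2956

2956


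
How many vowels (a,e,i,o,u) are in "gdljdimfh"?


Input: gdljdimfh
Checking each character:
  'g' at position 0: consonant
  'd' at position 1: consonant
  'l' at position 2: consonant
  'j' at position 3: consonant
  'd' at position 4: consonant
  'i' at position 5: vowel (running total: 1)
  'm' at position 6: consonant
  'f' at position 7: consonant
  'h' at position 8: consonant
Total vowels: 1

1


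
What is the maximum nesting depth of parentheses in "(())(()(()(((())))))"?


Input: "(())(()(()(((())))))"
Tracking depth:
  Position 0 '(': depth becomes 1
  Position 1 '(': depth becomes 2
  Position 2 ')': depth becomes 1
  Position 3 ')': depth becomes 0
  Position 4 '(': depth becomes 1
  Position 5 '(': depth becomes 2
  Position 6 ')': depth becomes 1
  Position 7 '(': depth becomes 2
  Position 8 '(': depth becomes 3
  Position 9 ')': depth becomes 2
  Position 10 '(': depth becomes 3
  Position 11 '(': depth becomes 4
  Position 12 '(': depth becomes 5
  Position 13 '(': depth becomes 6
  Position 14 ')': depth becomes 5
  Position 15 ')': depth becomes 4
  Position 16 ')': depth becomes 3
  Position 17 ')': depth becomes 2
  Position 18 ')': depth becomes 1
  Position 19 ')': depth becomes 0
Maximum depth reached: 6

6


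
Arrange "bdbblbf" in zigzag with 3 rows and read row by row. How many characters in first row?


Zigzag "bdbblbf" into 3 rows:
Placing characters:
  'b' => row 0
  'd' => row 1
  'b' => row 2
  'b' => row 1
  'l' => row 0
  'b' => row 1
  'f' => row 2
Rows:
  Row 0: "bl"
  Row 1: "dbb"
  Row 2: "bf"
First row length: 2

2


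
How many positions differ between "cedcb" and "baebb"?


Comparing "cedcb" and "baebb" position by position:
  Position 0: 'c' vs 'b' => DIFFER
  Position 1: 'e' vs 'a' => DIFFER
  Position 2: 'd' vs 'e' => DIFFER
  Position 3: 'c' vs 'b' => DIFFER
  Position 4: 'b' vs 'b' => same
Positions that differ: 4

4


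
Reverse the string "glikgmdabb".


Input: glikgmdabb
Reading characters right to left:
  Position 9: 'b'
  Position 8: 'b'
  Position 7: 'a'
  Position 6: 'd'
  Position 5: 'm'
  Position 4: 'g'
  Position 3: 'k'
  Position 2: 'i'
  Position 1: 'l'
  Position 0: 'g'
Reversed: bbadmgkilg

bbadmgkilg


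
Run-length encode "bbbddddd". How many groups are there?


Input: bbbddddd
Scanning for consecutive runs:
  Group 1: 'b' x 3 (positions 0-2)
  Group 2: 'd' x 5 (positions 3-7)
Total groups: 2

2


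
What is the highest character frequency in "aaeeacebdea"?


Input: aaeeacebdea
Character counts:
  'a': 4
  'b': 1
  'c': 1
  'd': 1
  'e': 4
Maximum frequency: 4

4


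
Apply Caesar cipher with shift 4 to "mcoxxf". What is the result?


Caesar cipher: shift "mcoxxf" by 4
  'm' (pos 12) + 4 = pos 16 = 'q'
  'c' (pos 2) + 4 = pos 6 = 'g'
  'o' (pos 14) + 4 = pos 18 = 's'
  'x' (pos 23) + 4 = pos 1 = 'b'
  'x' (pos 23) + 4 = pos 1 = 'b'
  'f' (pos 5) + 4 = pos 9 = 'j'
Result: qgsbbj

qgsbbj


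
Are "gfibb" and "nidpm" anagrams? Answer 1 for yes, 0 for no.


Strings: "gfibb", "nidpm"
Sorted first:  bbfgi
Sorted second: dimnp
Differ at position 0: 'b' vs 'd' => not anagrams

0


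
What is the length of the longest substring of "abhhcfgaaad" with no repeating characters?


Input: "abhhcfgaaad"
Sliding window (track last position of each char):
  Position 0 ('a'): window [0,0] length 1 -- new best
  Position 1 ('b'): window [0,1] length 2 -- new best
  Position 2 ('h'): window [0,2] length 3 -- new best
  Position 3 ('h'): repeat (last at 2), move window start to 3
  Position 3 ('h'): window [3,3] length 1
  Position 4 ('c'): window [3,4] length 2
  Position 5 ('f'): window [3,5] length 3
  Position 6 ('g'): window [3,6] length 4 -- new best
  Position 7 ('a'): window [3,7] length 5 -- new best
  Position 8 ('a'): repeat (last at 7), move window start to 8
  Position 8 ('a'): window [8,8] length 1
  Position 9 ('a'): repeat (last at 8), move window start to 9
  Position 9 ('a'): window [9,9] length 1
  Position 10 ('d'): window [9,10] length 2
Longest substring with no repeats: "hcfga" with length 5

5


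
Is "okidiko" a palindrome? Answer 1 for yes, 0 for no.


Input: okidiko
Reversed: okidiko
  Compare pos 0 ('o') with pos 6 ('o'): match
  Compare pos 1 ('k') with pos 5 ('k'): match
  Compare pos 2 ('i') with pos 4 ('i'): match
Result: palindrome

1


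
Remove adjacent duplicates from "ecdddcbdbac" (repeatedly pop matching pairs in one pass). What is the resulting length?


Input: ecdddcbdbac
Stack-based adjacent duplicate removal:
  Read 'e': push. Stack: e
  Read 'c': push. Stack: ec
  Read 'd': push. Stack: ecd
  Read 'd': matches stack top 'd' => pop. Stack: ec
  Read 'd': push. Stack: ecd
  Read 'c': push. Stack: ecdc
  Read 'b': push. Stack: ecdcb
  Read 'd': push. Stack: ecdcbd
  Read 'b': push. Stack: ecdcbdb
  Read 'a': push. Stack: ecdcbdba
  Read 'c': push. Stack: ecdcbdbac
Final stack: "ecdcbdbac" (length 9)

9


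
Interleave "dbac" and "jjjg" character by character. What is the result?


Interleaving "dbac" and "jjjg":
  Position 0: 'd' from first, 'j' from second => "dj"
  Position 1: 'b' from first, 'j' from second => "bj"
  Position 2: 'a' from first, 'j' from second => "aj"
  Position 3: 'c' from first, 'g' from second => "cg"
Result: djbjajcg

djbjajcg


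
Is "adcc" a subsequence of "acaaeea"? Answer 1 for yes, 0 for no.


Check if "adcc" is a subsequence of "acaaeea"
Greedy scan:
  Position 0 ('a'): matches sub[0] = 'a'
  Position 1 ('c'): no match needed
  Position 2 ('a'): no match needed
  Position 3 ('a'): no match needed
  Position 4 ('e'): no match needed
  Position 5 ('e'): no match needed
  Position 6 ('a'): no match needed
Only matched 1/4 characters => not a subsequence

0


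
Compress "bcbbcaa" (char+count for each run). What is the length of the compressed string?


Input: bcbbcaa
Runs:
  'b' x 1 => "b1"
  'c' x 1 => "c1"
  'b' x 2 => "b2"
  'c' x 1 => "c1"
  'a' x 2 => "a2"
Compressed: "b1c1b2c1a2"
Compressed length: 10

10


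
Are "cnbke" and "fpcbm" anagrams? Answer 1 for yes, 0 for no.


Strings: "cnbke", "fpcbm"
Sorted first:  bcekn
Sorted second: bcfmp
Differ at position 2: 'e' vs 'f' => not anagrams

0


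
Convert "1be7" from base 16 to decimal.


Input: "1be7" in base 16
Positional expansion:
  Digit '1' (value 1) x 16^3 = 4096
  Digit 'b' (value 11) x 16^2 = 2816
  Digit 'e' (value 14) x 16^1 = 224
  Digit '7' (value 7) x 16^0 = 7
Sum = 7143

7143


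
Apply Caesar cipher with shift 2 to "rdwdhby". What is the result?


Caesar cipher: shift "rdwdhby" by 2
  'r' (pos 17) + 2 = pos 19 = 't'
  'd' (pos 3) + 2 = pos 5 = 'f'
  'w' (pos 22) + 2 = pos 24 = 'y'
  'd' (pos 3) + 2 = pos 5 = 'f'
  'h' (pos 7) + 2 = pos 9 = 'j'
  'b' (pos 1) + 2 = pos 3 = 'd'
  'y' (pos 24) + 2 = pos 0 = 'a'
Result: tfyfjda

tfyfjda


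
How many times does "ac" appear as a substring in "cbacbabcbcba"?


Searching for "ac" in "cbacbabcbcba"
Scanning each position:
  Position 0: "cb" => no
  Position 1: "ba" => no
  Position 2: "ac" => MATCH
  Position 3: "cb" => no
  Position 4: "ba" => no
  Position 5: "ab" => no
  Position 6: "bc" => no
  Position 7: "cb" => no
  Position 8: "bc" => no
  Position 9: "cb" => no
  Position 10: "ba" => no
Total occurrences: 1

1


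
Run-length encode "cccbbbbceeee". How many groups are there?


Input: cccbbbbceeee
Scanning for consecutive runs:
  Group 1: 'c' x 3 (positions 0-2)
  Group 2: 'b' x 4 (positions 3-6)
  Group 3: 'c' x 1 (positions 7-7)
  Group 4: 'e' x 4 (positions 8-11)
Total groups: 4

4


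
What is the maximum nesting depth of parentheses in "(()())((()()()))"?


Input: "(()())((()()()))"
Tracking depth:
  Position 0 '(': depth becomes 1
  Position 1 '(': depth becomes 2
  Position 2 ')': depth becomes 1
  Position 3 '(': depth becomes 2
  Position 4 ')': depth becomes 1
  Position 5 ')': depth becomes 0
  Position 6 '(': depth becomes 1
  Position 7 '(': depth becomes 2
  Position 8 '(': depth becomes 3
  Position 9 ')': depth becomes 2
  Position 10 '(': depth becomes 3
  Position 11 ')': depth becomes 2
  Position 12 '(': depth becomes 3
  Position 13 ')': depth becomes 2
  Position 14 ')': depth becomes 1
  Position 15 ')': depth becomes 0
Maximum depth reached: 3

3


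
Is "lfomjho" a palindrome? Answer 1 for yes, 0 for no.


Input: lfomjho
Reversed: ohjmofl
  Compare pos 0 ('l') with pos 6 ('o'): MISMATCH
  Compare pos 1 ('f') with pos 5 ('h'): MISMATCH
  Compare pos 2 ('o') with pos 4 ('j'): MISMATCH
Result: not a palindrome

0


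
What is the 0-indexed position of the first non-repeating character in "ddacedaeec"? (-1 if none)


Input: ddacedaeec
Character frequencies:
  'a': 2
  'c': 2
  'd': 3
  'e': 3
Scanning left to right for freq == 1:
  Position 0 ('d'): freq=3, skip
  Position 1 ('d'): freq=3, skip
  Position 2 ('a'): freq=2, skip
  Position 3 ('c'): freq=2, skip
  Position 4 ('e'): freq=3, skip
  Position 5 ('d'): freq=3, skip
  Position 6 ('a'): freq=2, skip
  Position 7 ('e'): freq=3, skip
  Position 8 ('e'): freq=3, skip
  Position 9 ('c'): freq=2, skip
  No unique character found => answer = -1

-1


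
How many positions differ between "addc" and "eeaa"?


Comparing "addc" and "eeaa" position by position:
  Position 0: 'a' vs 'e' => DIFFER
  Position 1: 'd' vs 'e' => DIFFER
  Position 2: 'd' vs 'a' => DIFFER
  Position 3: 'c' vs 'a' => DIFFER
Positions that differ: 4

4


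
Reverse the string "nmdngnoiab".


Input: nmdngnoiab
Reading characters right to left:
  Position 9: 'b'
  Position 8: 'a'
  Position 7: 'i'
  Position 6: 'o'
  Position 5: 'n'
  Position 4: 'g'
  Position 3: 'n'
  Position 2: 'd'
  Position 1: 'm'
  Position 0: 'n'
Reversed: baiongndmn

baiongndmn


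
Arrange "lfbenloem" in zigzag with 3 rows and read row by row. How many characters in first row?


Zigzag "lfbenloem" into 3 rows:
Placing characters:
  'l' => row 0
  'f' => row 1
  'b' => row 2
  'e' => row 1
  'n' => row 0
  'l' => row 1
  'o' => row 2
  'e' => row 1
  'm' => row 0
Rows:
  Row 0: "lnm"
  Row 1: "fele"
  Row 2: "bo"
First row length: 3

3


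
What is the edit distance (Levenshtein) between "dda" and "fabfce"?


Computing edit distance: "dda" -> "fabfce"
DP table:
           f    a    b    f    c    e
      0    1    2    3    4    5    6
  d   1    1    2    3    4    5    6
  d   2    2    2    3    4    5    6
  a   3    3    2    3    4    5    6
Edit distance = dp[3][6] = 6

6


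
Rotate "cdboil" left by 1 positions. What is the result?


Input: "cdboil", rotate left by 1
First 1 characters: "c"
Remaining characters: "dboil"
Concatenate remaining + first: "dboil" + "c" = "dboilc"

dboilc


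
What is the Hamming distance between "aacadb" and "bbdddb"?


Comparing "aacadb" and "bbdddb" position by position:
  Position 0: 'a' vs 'b' => differ
  Position 1: 'a' vs 'b' => differ
  Position 2: 'c' vs 'd' => differ
  Position 3: 'a' vs 'd' => differ
  Position 4: 'd' vs 'd' => same
  Position 5: 'b' vs 'b' => same
Total differences (Hamming distance): 4

4


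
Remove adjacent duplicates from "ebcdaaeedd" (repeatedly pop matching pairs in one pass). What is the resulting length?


Input: ebcdaaeedd
Stack-based adjacent duplicate removal:
  Read 'e': push. Stack: e
  Read 'b': push. Stack: eb
  Read 'c': push. Stack: ebc
  Read 'd': push. Stack: ebcd
  Read 'a': push. Stack: ebcda
  Read 'a': matches stack top 'a' => pop. Stack: ebcd
  Read 'e': push. Stack: ebcde
  Read 'e': matches stack top 'e' => pop. Stack: ebcd
  Read 'd': matches stack top 'd' => pop. Stack: ebc
  Read 'd': push. Stack: ebcd
Final stack: "ebcd" (length 4)

4


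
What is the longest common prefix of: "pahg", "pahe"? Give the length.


Words: pahg, pahe
  Position 0: all 'p' => match
  Position 1: all 'a' => match
  Position 2: all 'h' => match
  Position 3: ('g', 'e') => mismatch, stop
LCP = "pah" (length 3)

3


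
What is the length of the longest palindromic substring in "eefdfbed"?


Input: "eefdfbed"
Checking substrings for palindromes:
  [2:5] "fdf" (len 3) => palindrome
  [0:2] "ee" (len 2) => palindrome
Longest palindromic substring: "fdf" with length 3

3


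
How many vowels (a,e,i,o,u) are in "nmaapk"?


Input: nmaapk
Checking each character:
  'n' at position 0: consonant
  'm' at position 1: consonant
  'a' at position 2: vowel (running total: 1)
  'a' at position 3: vowel (running total: 2)
  'p' at position 4: consonant
  'k' at position 5: consonant
Total vowels: 2

2


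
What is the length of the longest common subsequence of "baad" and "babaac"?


LCS of "baad" and "babaac"
DP table:
           b    a    b    a    a    c
      0    0    0    0    0    0    0
  b   0    1    1    1    1    1    1
  a   0    1    2    2    2    2    2
  a   0    1    2    2    3    3    3
  d   0    1    2    2    3    3    3
LCS length = dp[4][6] = 3

3


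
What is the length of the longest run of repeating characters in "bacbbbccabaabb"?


Input: "bacbbbccabaabb"
Scanning for longest run:
  Position 1 ('a'): new char, reset run to 1
  Position 2 ('c'): new char, reset run to 1
  Position 3 ('b'): new char, reset run to 1
  Position 4 ('b'): continues run of 'b', length=2
  Position 5 ('b'): continues run of 'b', length=3
  Position 6 ('c'): new char, reset run to 1
  Position 7 ('c'): continues run of 'c', length=2
  Position 8 ('a'): new char, reset run to 1
  Position 9 ('b'): new char, reset run to 1
  Position 10 ('a'): new char, reset run to 1
  Position 11 ('a'): continues run of 'a', length=2
  Position 12 ('b'): new char, reset run to 1
  Position 13 ('b'): continues run of 'b', length=2
Longest run: 'b' with length 3

3


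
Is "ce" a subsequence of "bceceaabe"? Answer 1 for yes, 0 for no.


Check if "ce" is a subsequence of "bceceaabe"
Greedy scan:
  Position 0 ('b'): no match needed
  Position 1 ('c'): matches sub[0] = 'c'
  Position 2 ('e'): matches sub[1] = 'e'
  Position 3 ('c'): no match needed
  Position 4 ('e'): no match needed
  Position 5 ('a'): no match needed
  Position 6 ('a'): no match needed
  Position 7 ('b'): no match needed
  Position 8 ('e'): no match needed
All 2 characters matched => is a subsequence

1


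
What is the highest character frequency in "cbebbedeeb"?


Input: cbebbedeeb
Character counts:
  'b': 4
  'c': 1
  'd': 1
  'e': 4
Maximum frequency: 4

4


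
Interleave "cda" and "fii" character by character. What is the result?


Interleaving "cda" and "fii":
  Position 0: 'c' from first, 'f' from second => "cf"
  Position 1: 'd' from first, 'i' from second => "di"
  Position 2: 'a' from first, 'i' from second => "ai"
Result: cfdiai

cfdiai


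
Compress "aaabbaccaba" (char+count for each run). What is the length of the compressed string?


Input: aaabbaccaba
Runs:
  'a' x 3 => "a3"
  'b' x 2 => "b2"
  'a' x 1 => "a1"
  'c' x 2 => "c2"
  'a' x 1 => "a1"
  'b' x 1 => "b1"
  'a' x 1 => "a1"
Compressed: "a3b2a1c2a1b1a1"
Compressed length: 14

14


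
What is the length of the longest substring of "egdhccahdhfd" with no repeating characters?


Input: "egdhccahdhfd"
Sliding window (track last position of each char):
  Position 0 ('e'): window [0,0] length 1 -- new best
  Position 1 ('g'): window [0,1] length 2 -- new best
  Position 2 ('d'): window [0,2] length 3 -- new best
  Position 3 ('h'): window [0,3] length 4 -- new best
  Position 4 ('c'): window [0,4] length 5 -- new best
  Position 5 ('c'): repeat (last at 4), move window start to 5
  Position 5 ('c'): window [5,5] length 1
  Position 6 ('a'): window [5,6] length 2
  Position 7 ('h'): window [5,7] length 3
  Position 8 ('d'): window [5,8] length 4
  Position 9 ('h'): repeat (last at 7), move window start to 8
  Position 9 ('h'): window [8,9] length 2
  Position 10 ('f'): window [8,10] length 3
  Position 11 ('d'): repeat (last at 8), move window start to 9
  Position 11 ('d'): window [9,11] length 3
Longest substring with no repeats: "egdhc" with length 5

5


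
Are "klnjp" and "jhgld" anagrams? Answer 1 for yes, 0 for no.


Strings: "klnjp", "jhgld"
Sorted first:  jklnp
Sorted second: dghjl
Differ at position 0: 'j' vs 'd' => not anagrams

0


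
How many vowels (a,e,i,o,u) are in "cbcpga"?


Input: cbcpga
Checking each character:
  'c' at position 0: consonant
  'b' at position 1: consonant
  'c' at position 2: consonant
  'p' at position 3: consonant
  'g' at position 4: consonant
  'a' at position 5: vowel (running total: 1)
Total vowels: 1

1


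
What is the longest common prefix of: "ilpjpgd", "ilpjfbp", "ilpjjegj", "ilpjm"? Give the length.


Words: ilpjpgd, ilpjfbp, ilpjjegj, ilpjm
  Position 0: all 'i' => match
  Position 1: all 'l' => match
  Position 2: all 'p' => match
  Position 3: all 'j' => match
  Position 4: ('p', 'f', 'j', 'm') => mismatch, stop
LCP = "ilpj" (length 4)

4


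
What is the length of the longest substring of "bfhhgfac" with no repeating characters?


Input: "bfhhgfac"
Sliding window (track last position of each char):
  Position 0 ('b'): window [0,0] length 1 -- new best
  Position 1 ('f'): window [0,1] length 2 -- new best
  Position 2 ('h'): window [0,2] length 3 -- new best
  Position 3 ('h'): repeat (last at 2), move window start to 3
  Position 3 ('h'): window [3,3] length 1
  Position 4 ('g'): window [3,4] length 2
  Position 5 ('f'): window [3,5] length 3
  Position 6 ('a'): window [3,6] length 4 -- new best
  Position 7 ('c'): window [3,7] length 5 -- new best
Longest substring with no repeats: "hgfac" with length 5

5


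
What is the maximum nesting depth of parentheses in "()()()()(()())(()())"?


Input: "()()()()(()())(()())"
Tracking depth:
  Position 0 '(': depth becomes 1
  Position 1 ')': depth becomes 0
  Position 2 '(': depth becomes 1
  Position 3 ')': depth becomes 0
  Position 4 '(': depth becomes 1
  Position 5 ')': depth becomes 0
  Position 6 '(': depth becomes 1
  Position 7 ')': depth becomes 0
  Position 8 '(': depth becomes 1
  Position 9 '(': depth becomes 2
  Position 10 ')': depth becomes 1
  Position 11 '(': depth becomes 2
  Position 12 ')': depth becomes 1
  Position 13 ')': depth becomes 0
  Position 14 '(': depth becomes 1
  Position 15 '(': depth becomes 2
  Position 16 ')': depth becomes 1
  Position 17 '(': depth becomes 2
  Position 18 ')': depth becomes 1
  Position 19 ')': depth becomes 0
Maximum depth reached: 2

2


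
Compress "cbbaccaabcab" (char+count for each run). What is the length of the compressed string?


Input: cbbaccaabcab
Runs:
  'c' x 1 => "c1"
  'b' x 2 => "b2"
  'a' x 1 => "a1"
  'c' x 2 => "c2"
  'a' x 2 => "a2"
  'b' x 1 => "b1"
  'c' x 1 => "c1"
  'a' x 1 => "a1"
  'b' x 1 => "b1"
Compressed: "c1b2a1c2a2b1c1a1b1"
Compressed length: 18

18


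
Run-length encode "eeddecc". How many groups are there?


Input: eeddecc
Scanning for consecutive runs:
  Group 1: 'e' x 2 (positions 0-1)
  Group 2: 'd' x 2 (positions 2-3)
  Group 3: 'e' x 1 (positions 4-4)
  Group 4: 'c' x 2 (positions 5-6)
Total groups: 4

4


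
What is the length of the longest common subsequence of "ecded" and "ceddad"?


LCS of "ecded" and "ceddad"
DP table:
           c    e    d    d    a    d
      0    0    0    0    0    0    0
  e   0    0    1    1    1    1    1
  c   0    1    1    1    1    1    1
  d   0    1    1    2    2    2    2
  e   0    1    2    2    2    2    2
  d   0    1    2    3    3    3    3
LCS length = dp[5][6] = 3

3


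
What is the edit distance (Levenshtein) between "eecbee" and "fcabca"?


Computing edit distance: "eecbee" -> "fcabca"
DP table:
           f    c    a    b    c    a
      0    1    2    3    4    5    6
  e   1    1    2    3    4    5    6
  e   2    2    2    3    4    5    6
  c   3    3    2    3    4    4    5
  b   4    4    3    3    3    4    5
  e   5    5    4    4    4    4    5
  e   6    6    5    5    5    5    5
Edit distance = dp[6][6] = 5

5


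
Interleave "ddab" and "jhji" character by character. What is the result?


Interleaving "ddab" and "jhji":
  Position 0: 'd' from first, 'j' from second => "dj"
  Position 1: 'd' from first, 'h' from second => "dh"
  Position 2: 'a' from first, 'j' from second => "aj"
  Position 3: 'b' from first, 'i' from second => "bi"
Result: djdhajbi

djdhajbi


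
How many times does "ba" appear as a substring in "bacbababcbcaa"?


Searching for "ba" in "bacbababcbcaa"
Scanning each position:
  Position 0: "ba" => MATCH
  Position 1: "ac" => no
  Position 2: "cb" => no
  Position 3: "ba" => MATCH
  Position 4: "ab" => no
  Position 5: "ba" => MATCH
  Position 6: "ab" => no
  Position 7: "bc" => no
  Position 8: "cb" => no
  Position 9: "bc" => no
  Position 10: "ca" => no
  Position 11: "aa" => no
Total occurrences: 3

3


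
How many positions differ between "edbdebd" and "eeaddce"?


Comparing "edbdebd" and "eeaddce" position by position:
  Position 0: 'e' vs 'e' => same
  Position 1: 'd' vs 'e' => DIFFER
  Position 2: 'b' vs 'a' => DIFFER
  Position 3: 'd' vs 'd' => same
  Position 4: 'e' vs 'd' => DIFFER
  Position 5: 'b' vs 'c' => DIFFER
  Position 6: 'd' vs 'e' => DIFFER
Positions that differ: 5

5


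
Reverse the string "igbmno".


Input: igbmno
Reading characters right to left:
  Position 5: 'o'
  Position 4: 'n'
  Position 3: 'm'
  Position 2: 'b'
  Position 1: 'g'
  Position 0: 'i'
Reversed: onmbgi

onmbgi


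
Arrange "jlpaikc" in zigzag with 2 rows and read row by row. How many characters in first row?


Zigzag "jlpaikc" into 2 rows:
Placing characters:
  'j' => row 0
  'l' => row 1
  'p' => row 0
  'a' => row 1
  'i' => row 0
  'k' => row 1
  'c' => row 0
Rows:
  Row 0: "jpic"
  Row 1: "lak"
First row length: 4

4


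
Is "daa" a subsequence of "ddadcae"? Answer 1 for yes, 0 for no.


Check if "daa" is a subsequence of "ddadcae"
Greedy scan:
  Position 0 ('d'): matches sub[0] = 'd'
  Position 1 ('d'): no match needed
  Position 2 ('a'): matches sub[1] = 'a'
  Position 3 ('d'): no match needed
  Position 4 ('c'): no match needed
  Position 5 ('a'): matches sub[2] = 'a'
  Position 6 ('e'): no match needed
All 3 characters matched => is a subsequence

1


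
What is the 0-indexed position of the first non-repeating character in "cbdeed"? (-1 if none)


Input: cbdeed
Character frequencies:
  'b': 1
  'c': 1
  'd': 2
  'e': 2
Scanning left to right for freq == 1:
  Position 0 ('c'): unique! => answer = 0

0


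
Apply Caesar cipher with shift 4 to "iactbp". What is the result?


Caesar cipher: shift "iactbp" by 4
  'i' (pos 8) + 4 = pos 12 = 'm'
  'a' (pos 0) + 4 = pos 4 = 'e'
  'c' (pos 2) + 4 = pos 6 = 'g'
  't' (pos 19) + 4 = pos 23 = 'x'
  'b' (pos 1) + 4 = pos 5 = 'f'
  'p' (pos 15) + 4 = pos 19 = 't'
Result: megxft

megxft


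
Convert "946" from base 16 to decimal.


Input: "946" in base 16
Positional expansion:
  Digit '9' (value 9) x 16^2 = 2304
  Digit '4' (value 4) x 16^1 = 64
  Digit '6' (value 6) x 16^0 = 6
Sum = 2374

2374


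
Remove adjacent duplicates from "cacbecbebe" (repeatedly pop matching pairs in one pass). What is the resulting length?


Input: cacbecbebe
Stack-based adjacent duplicate removal:
  Read 'c': push. Stack: c
  Read 'a': push. Stack: ca
  Read 'c': push. Stack: cac
  Read 'b': push. Stack: cacb
  Read 'e': push. Stack: cacbe
  Read 'c': push. Stack: cacbec
  Read 'b': push. Stack: cacbecb
  Read 'e': push. Stack: cacbecbe
  Read 'b': push. Stack: cacbecbeb
  Read 'e': push. Stack: cacbecbebe
Final stack: "cacbecbebe" (length 10)

10


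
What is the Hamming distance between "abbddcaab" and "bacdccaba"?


Comparing "abbddcaab" and "bacdccaba" position by position:
  Position 0: 'a' vs 'b' => differ
  Position 1: 'b' vs 'a' => differ
  Position 2: 'b' vs 'c' => differ
  Position 3: 'd' vs 'd' => same
  Position 4: 'd' vs 'c' => differ
  Position 5: 'c' vs 'c' => same
  Position 6: 'a' vs 'a' => same
  Position 7: 'a' vs 'b' => differ
  Position 8: 'b' vs 'a' => differ
Total differences (Hamming distance): 6

6


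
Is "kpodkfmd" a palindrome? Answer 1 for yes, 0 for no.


Input: kpodkfmd
Reversed: dmfkdopk
  Compare pos 0 ('k') with pos 7 ('d'): MISMATCH
  Compare pos 1 ('p') with pos 6 ('m'): MISMATCH
  Compare pos 2 ('o') with pos 5 ('f'): MISMATCH
  Compare pos 3 ('d') with pos 4 ('k'): MISMATCH
Result: not a palindrome

0


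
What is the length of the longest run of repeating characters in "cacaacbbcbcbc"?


Input: "cacaacbbcbcbc"
Scanning for longest run:
  Position 1 ('a'): new char, reset run to 1
  Position 2 ('c'): new char, reset run to 1
  Position 3 ('a'): new char, reset run to 1
  Position 4 ('a'): continues run of 'a', length=2
  Position 5 ('c'): new char, reset run to 1
  Position 6 ('b'): new char, reset run to 1
  Position 7 ('b'): continues run of 'b', length=2
  Position 8 ('c'): new char, reset run to 1
  Position 9 ('b'): new char, reset run to 1
  Position 10 ('c'): new char, reset run to 1
  Position 11 ('b'): new char, reset run to 1
  Position 12 ('c'): new char, reset run to 1
Longest run: 'a' with length 2

2


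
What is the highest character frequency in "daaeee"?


Input: daaeee
Character counts:
  'a': 2
  'd': 1
  'e': 3
Maximum frequency: 3

3


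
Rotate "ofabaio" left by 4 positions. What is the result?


Input: "ofabaio", rotate left by 4
First 4 characters: "ofab"
Remaining characters: "aio"
Concatenate remaining + first: "aio" + "ofab" = "aioofab"

aioofab


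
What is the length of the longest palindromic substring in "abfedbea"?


Input: "abfedbea"
Checking substrings for palindromes:
  No multi-char palindromic substrings found
Longest palindromic substring: "a" with length 1

1


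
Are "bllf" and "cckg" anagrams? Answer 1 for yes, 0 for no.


Strings: "bllf", "cckg"
Sorted first:  bfll
Sorted second: ccgk
Differ at position 0: 'b' vs 'c' => not anagrams

0


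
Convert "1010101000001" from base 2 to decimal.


Input: "1010101000001" in base 2
Positional expansion:
  Digit '1' (value 1) x 2^12 = 4096
  Digit '0' (value 0) x 2^11 = 0
  Digit '1' (value 1) x 2^10 = 1024
  Digit '0' (value 0) x 2^9 = 0
  Digit '1' (value 1) x 2^8 = 256
  Digit '0' (value 0) x 2^7 = 0
  Digit '1' (value 1) x 2^6 = 64
  Digit '0' (value 0) x 2^5 = 0
  Digit '0' (value 0) x 2^4 = 0
  Digit '0' (value 0) x 2^3 = 0
  Digit '0' (value 0) x 2^2 = 0
  Digit '0' (value 0) x 2^1 = 0
  Digit '1' (value 1) x 2^0 = 1
Sum = 5441

5441


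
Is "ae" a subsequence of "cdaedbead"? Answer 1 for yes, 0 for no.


Check if "ae" is a subsequence of "cdaedbead"
Greedy scan:
  Position 0 ('c'): no match needed
  Position 1 ('d'): no match needed
  Position 2 ('a'): matches sub[0] = 'a'
  Position 3 ('e'): matches sub[1] = 'e'
  Position 4 ('d'): no match needed
  Position 5 ('b'): no match needed
  Position 6 ('e'): no match needed
  Position 7 ('a'): no match needed
  Position 8 ('d'): no match needed
All 2 characters matched => is a subsequence

1


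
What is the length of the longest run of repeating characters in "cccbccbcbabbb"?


Input: "cccbccbcbabbb"
Scanning for longest run:
  Position 1 ('c'): continues run of 'c', length=2
  Position 2 ('c'): continues run of 'c', length=3
  Position 3 ('b'): new char, reset run to 1
  Position 4 ('c'): new char, reset run to 1
  Position 5 ('c'): continues run of 'c', length=2
  Position 6 ('b'): new char, reset run to 1
  Position 7 ('c'): new char, reset run to 1
  Position 8 ('b'): new char, reset run to 1
  Position 9 ('a'): new char, reset run to 1
  Position 10 ('b'): new char, reset run to 1
  Position 11 ('b'): continues run of 'b', length=2
  Position 12 ('b'): continues run of 'b', length=3
Longest run: 'c' with length 3

3


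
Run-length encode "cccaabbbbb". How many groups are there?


Input: cccaabbbbb
Scanning for consecutive runs:
  Group 1: 'c' x 3 (positions 0-2)
  Group 2: 'a' x 2 (positions 3-4)
  Group 3: 'b' x 5 (positions 5-9)
Total groups: 3

3


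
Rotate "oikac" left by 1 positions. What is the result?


Input: "oikac", rotate left by 1
First 1 characters: "o"
Remaining characters: "ikac"
Concatenate remaining + first: "ikac" + "o" = "ikaco"

ikaco


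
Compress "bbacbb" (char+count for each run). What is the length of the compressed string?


Input: bbacbb
Runs:
  'b' x 2 => "b2"
  'a' x 1 => "a1"
  'c' x 1 => "c1"
  'b' x 2 => "b2"
Compressed: "b2a1c1b2"
Compressed length: 8

8


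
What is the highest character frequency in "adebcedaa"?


Input: adebcedaa
Character counts:
  'a': 3
  'b': 1
  'c': 1
  'd': 2
  'e': 2
Maximum frequency: 3

3


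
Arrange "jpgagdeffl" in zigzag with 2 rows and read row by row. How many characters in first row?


Zigzag "jpgagdeffl" into 2 rows:
Placing characters:
  'j' => row 0
  'p' => row 1
  'g' => row 0
  'a' => row 1
  'g' => row 0
  'd' => row 1
  'e' => row 0
  'f' => row 1
  'f' => row 0
  'l' => row 1
Rows:
  Row 0: "jggef"
  Row 1: "padfl"
First row length: 5

5


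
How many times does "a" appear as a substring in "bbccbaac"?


Searching for "a" in "bbccbaac"
Scanning each position:
  Position 0: "b" => no
  Position 1: "b" => no
  Position 2: "c" => no
  Position 3: "c" => no
  Position 4: "b" => no
  Position 5: "a" => MATCH
  Position 6: "a" => MATCH
  Position 7: "c" => no
Total occurrences: 2

2


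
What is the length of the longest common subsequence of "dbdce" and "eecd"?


LCS of "dbdce" and "eecd"
DP table:
           e    e    c    d
      0    0    0    0    0
  d   0    0    0    0    1
  b   0    0    0    0    1
  d   0    0    0    0    1
  c   0    0    0    1    1
  e   0    1    1    1    1
LCS length = dp[5][4] = 1

1


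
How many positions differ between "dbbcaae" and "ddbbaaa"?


Comparing "dbbcaae" and "ddbbaaa" position by position:
  Position 0: 'd' vs 'd' => same
  Position 1: 'b' vs 'd' => DIFFER
  Position 2: 'b' vs 'b' => same
  Position 3: 'c' vs 'b' => DIFFER
  Position 4: 'a' vs 'a' => same
  Position 5: 'a' vs 'a' => same
  Position 6: 'e' vs 'a' => DIFFER
Positions that differ: 3

3


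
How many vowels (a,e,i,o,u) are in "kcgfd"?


Input: kcgfd
Checking each character:
  'k' at position 0: consonant
  'c' at position 1: consonant
  'g' at position 2: consonant
  'f' at position 3: consonant
  'd' at position 4: consonant
Total vowels: 0

0


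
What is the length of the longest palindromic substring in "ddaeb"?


Input: "ddaeb"
Checking substrings for palindromes:
  [0:2] "dd" (len 2) => palindrome
Longest palindromic substring: "dd" with length 2

2


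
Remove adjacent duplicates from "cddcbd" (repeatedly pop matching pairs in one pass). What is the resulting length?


Input: cddcbd
Stack-based adjacent duplicate removal:
  Read 'c': push. Stack: c
  Read 'd': push. Stack: cd
  Read 'd': matches stack top 'd' => pop. Stack: c
  Read 'c': matches stack top 'c' => pop. Stack: (empty)
  Read 'b': push. Stack: b
  Read 'd': push. Stack: bd
Final stack: "bd" (length 2)

2


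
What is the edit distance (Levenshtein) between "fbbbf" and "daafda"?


Computing edit distance: "fbbbf" -> "daafda"
DP table:
           d    a    a    f    d    a
      0    1    2    3    4    5    6
  f   1    1    2    3    3    4    5
  b   2    2    2    3    4    4    5
  b   3    3    3    3    4    5    5
  b   4    4    4    4    4    5    6
  f   5    5    5    5    4    5    6
Edit distance = dp[5][6] = 6

6


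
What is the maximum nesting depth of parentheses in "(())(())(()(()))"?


Input: "(())(())(()(()))"
Tracking depth:
  Position 0 '(': depth becomes 1
  Position 1 '(': depth becomes 2
  Position 2 ')': depth becomes 1
  Position 3 ')': depth becomes 0
  Position 4 '(': depth becomes 1
  Position 5 '(': depth becomes 2
  Position 6 ')': depth becomes 1
  Position 7 ')': depth becomes 0
  Position 8 '(': depth becomes 1
  Position 9 '(': depth becomes 2
  Position 10 ')': depth becomes 1
  Position 11 '(': depth becomes 2
  Position 12 '(': depth becomes 3
  Position 13 ')': depth becomes 2
  Position 14 ')': depth becomes 1
  Position 15 ')': depth becomes 0
Maximum depth reached: 3

3


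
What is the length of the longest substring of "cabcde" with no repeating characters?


Input: "cabcde"
Sliding window (track last position of each char):
  Position 0 ('c'): window [0,0] length 1 -- new best
  Position 1 ('a'): window [0,1] length 2 -- new best
  Position 2 ('b'): window [0,2] length 3 -- new best
  Position 3 ('c'): repeat (last at 0), move window start to 1
  Position 3 ('c'): window [1,3] length 3
  Position 4 ('d'): window [1,4] length 4 -- new best
  Position 5 ('e'): window [1,5] length 5 -- new best
Longest substring with no repeats: "abcde" with length 5

5
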